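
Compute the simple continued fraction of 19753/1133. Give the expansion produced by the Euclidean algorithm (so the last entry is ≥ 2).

19753 = 17×1133 + 492
1133 = 2×492 + 149
492 = 3×149 + 45
149 = 3×45 + 14
45 = 3×14 + 3
14 = 4×3 + 2
3 = 1×2 + 1
2 = 2×1 + 0  (stop)
So 19753/1133 = [17; 2, 3, 3, 3, 4, 1, 2].

[17; 2, 3, 3, 3, 4, 1, 2]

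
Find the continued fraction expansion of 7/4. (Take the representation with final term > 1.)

[1; 1, 3]

7 = 1×4 + 3
4 = 1×3 + 1
3 = 3×1 + 0  (stop)
So 7/4 = [1; 1, 3].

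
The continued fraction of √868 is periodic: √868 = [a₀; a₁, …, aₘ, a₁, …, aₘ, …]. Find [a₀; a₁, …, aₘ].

a₀ = ⌊√868⌋ = 29.
With m₀=0, d₀=1 and mₖ₊₁ = dₖaₖ − mₖ, dₖ₊₁ = (n − mₖ₊₁²)/dₖ, aₖ₊₁ = ⌊(a₀+mₖ₊₁)/dₖ₊₁⌋:
  k=1: m=29, d=27, a=2
  k=2: m=25, d=9, a=6
  k=3: m=29, d=3, a=19
  k=4: m=28, d=28, a=2
  k=5: m=28, d=3, a=19
  k=6: m=29, d=9, a=6
  k=7: m=25, d=27, a=2
  k=8: m=29, d=1, a=58
d=1 and a=2a₀=58 at k=8, so the next step gives (m, d) = (29, 27) again — its k=1 value — and the period has length 8.

[29; 2, 6, 19, 2, 19, 6, 2, 58]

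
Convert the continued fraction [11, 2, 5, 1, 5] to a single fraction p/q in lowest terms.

871/76

Fold from the inside: start with 5/1.
  1 + 1/5 = 6/5
  5 + 5/6 = 35/6
  2 + 6/35 = 76/35
  11 + 35/76 = 871/76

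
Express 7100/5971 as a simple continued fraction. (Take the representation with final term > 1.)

[1; 5, 3, 2, 6, 3, 2, 3]

7100 = 1*5971 + 1129
5971 = 5*1129 + 326
1129 = 3*326 + 151
326 = 2*151 + 24
151 = 6*24 + 7
24 = 3*7 + 3
7 = 2*3 + 1
3 = 3*1 + 0  (stop)
So 7100/5971 = [1; 5, 3, 2, 6, 3, 2, 3].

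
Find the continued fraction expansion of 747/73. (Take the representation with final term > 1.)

[10; 4, 3, 2, 2]

747 = 10×73 + 17
73 = 4×17 + 5
17 = 3×5 + 2
5 = 2×2 + 1
2 = 2×1 + 0  (stop)
So 747/73 = [10; 4, 3, 2, 2].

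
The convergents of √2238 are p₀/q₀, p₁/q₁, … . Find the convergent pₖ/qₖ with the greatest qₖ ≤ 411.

18923/400

√2238 = [47; 3, 3, 1, 30, 1, 3, 3, 94, …] (period length 8).
Convergents:
  p_0/q_0 = 47/1
  p_1/q_1 = 142/3
  p_2/q_2 = 473/10
  p_3/q_3 = 615/13
  p_4/q_4 = 18923/400
  p_5/q_5 = 19538/413
q_4 = 400 ≤ 411 < 413 = q_5, so the answer is 18923/400.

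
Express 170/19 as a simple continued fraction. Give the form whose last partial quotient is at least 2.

[8; 1, 18]

170 = 8·19 + 18
19 = 1·18 + 1
18 = 18·1 + 0  (stop)
So 170/19 = [8; 1, 18].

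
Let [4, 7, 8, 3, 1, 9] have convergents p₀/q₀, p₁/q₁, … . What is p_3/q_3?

Using pₖ = aₖpₖ₋₁ + pₖ₋₂, qₖ = aₖqₖ₋₁ + qₖ₋₂ (with p₋₁=1, p₋₂=0, q₋₁=0, q₋₂=1):
  k=0: a=4, p=4, q=1
  k=1: a=7, p=29, q=7
  k=2: a=8, p=236, q=57
  k=3: a=3, p=737, q=178

737/178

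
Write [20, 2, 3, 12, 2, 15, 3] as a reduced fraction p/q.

173493/8492

Using pₖ = aₖpₖ₋₁ + pₖ₋₂ and qₖ = aₖqₖ₋₁ + qₖ₋₂:
  k=0: a=20, p=20, q=1
  k=1: a=2, p=41, q=2
  k=2: a=3, p=143, q=7
  k=3: a=12, p=1757, q=86
  k=4: a=2, p=3657, q=179
  k=5: a=15, p=56612, q=2771
  k=6: a=3, p=173493, q=8492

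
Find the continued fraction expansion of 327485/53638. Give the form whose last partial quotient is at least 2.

327485 = 6×53638 + 5657
53638 = 9×5657 + 2725
5657 = 2×2725 + 207
2725 = 13×207 + 34
207 = 6×34 + 3
34 = 11×3 + 1
3 = 3×1 + 0  (stop)
So 327485/53638 = [6; 9, 2, 13, 6, 11, 3].

[6; 9, 2, 13, 6, 11, 3]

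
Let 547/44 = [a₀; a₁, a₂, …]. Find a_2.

3

547 = 12·44 + 19   →  a_0 = 12
44 = 2·19 + 6   →  a_1 = 2
19 = 3·6 + 1   →  a_2 = 3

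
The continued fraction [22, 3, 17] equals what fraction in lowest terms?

1161/52

Fold from the inside: start with 17/1.
  3 + 1/17 = 52/17
  22 + 17/52 = 1161/52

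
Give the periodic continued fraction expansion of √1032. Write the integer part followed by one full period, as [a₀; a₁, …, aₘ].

a₀ = ⌊√1032⌋ = 32.
With m₀=0, d₀=1 and mₖ₊₁ = dₖaₖ − mₖ, dₖ₊₁ = (n − mₖ₊₁²)/dₖ, aₖ₊₁ = ⌊(a₀+mₖ₊₁)/dₖ₊₁⌋:
  k=1: m=32, d=8, a=8
  k=2: m=32, d=1, a=64
d=1 and a=2a₀=64 at k=2, so the next step gives (m, d) = (32, 8) again — its k=1 value — and the period has length 2.

[32; 8, 64]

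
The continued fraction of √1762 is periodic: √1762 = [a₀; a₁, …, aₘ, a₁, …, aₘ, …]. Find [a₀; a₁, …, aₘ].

a₀ = ⌊√1762⌋ = 41.
With m₀=0, d₀=1 and mₖ₊₁ = dₖaₖ − mₖ, dₖ₊₁ = (n − mₖ₊₁²)/dₖ, aₖ₊₁ = ⌊(a₀+mₖ₊₁)/dₖ₊₁⌋:
  k=1: m=41, d=81, a=1
  k=2: m=40, d=2, a=40
  k=3: m=40, d=81, a=1
  k=4: m=41, d=1, a=82
d=1 and a=2a₀=82 at k=4, so the next step gives (m, d) = (41, 81) again — its k=1 value — and the period has length 4.

[41; 1, 40, 1, 82]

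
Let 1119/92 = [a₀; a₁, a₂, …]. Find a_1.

6

1119 = 12·92 + 15   →  a_0 = 12
92 = 6·15 + 2   →  a_1 = 6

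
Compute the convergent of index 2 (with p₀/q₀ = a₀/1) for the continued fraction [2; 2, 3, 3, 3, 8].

17/7

Using pₖ = aₖpₖ₋₁ + pₖ₋₂, qₖ = aₖqₖ₋₁ + qₖ₋₂ (with p₋₁=1, p₋₂=0, q₋₁=0, q₋₂=1):
  k=0: a=2, p=2, q=1
  k=1: a=2, p=5, q=2
  k=2: a=3, p=17, q=7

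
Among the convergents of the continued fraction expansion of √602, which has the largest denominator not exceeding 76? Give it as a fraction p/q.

687/28

√602 = [24; 1, 1, 6, 1, 1, 48, …] (period length 6).
Convergents:
  p_0/q_0 = 24/1
  p_1/q_1 = 25/1
  p_2/q_2 = 49/2
  p_3/q_3 = 319/13
  p_4/q_4 = 368/15
  p_5/q_5 = 687/28
  p_6/q_6 = 33344/1359
q_5 = 28 ≤ 76 < 1359 = q_6, so the answer is 687/28.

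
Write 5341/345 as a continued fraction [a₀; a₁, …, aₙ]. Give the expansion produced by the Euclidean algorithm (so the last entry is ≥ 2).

5341 = 15·345 + 166
345 = 2·166 + 13
166 = 12·13 + 10
13 = 1·10 + 3
10 = 3·3 + 1
3 = 3·1 + 0  (stop)
So 5341/345 = [15; 2, 12, 1, 3, 3].

[15; 2, 12, 1, 3, 3]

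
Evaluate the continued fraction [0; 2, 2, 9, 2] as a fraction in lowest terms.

40/99

Fold from the inside: start with 2/1.
  9 + 1/2 = 19/2
  2 + 2/19 = 40/19
  2 + 19/40 = 99/40
  0 + 40/99 = 40/99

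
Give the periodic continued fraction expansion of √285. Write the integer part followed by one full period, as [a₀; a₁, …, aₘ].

[16; 1, 7, 2, 7, 1, 32]

a₀ = ⌊√285⌋ = 16.
With m₀=0, d₀=1 and mₖ₊₁ = dₖaₖ − mₖ, dₖ₊₁ = (n − mₖ₊₁²)/dₖ, aₖ₊₁ = ⌊(a₀+mₖ₊₁)/dₖ₊₁⌋:
  k=1: m=16, d=29, a=1
  k=2: m=13, d=4, a=7
  k=3: m=15, d=15, a=2
  k=4: m=15, d=4, a=7
  k=5: m=13, d=29, a=1
  k=6: m=16, d=1, a=32
d=1 and a=2a₀=32 at k=6, so the next step gives (m, d) = (16, 29) again — its k=1 value — and the period has length 6.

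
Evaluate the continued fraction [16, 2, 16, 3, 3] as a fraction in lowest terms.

5539/336

Fold from the inside: start with 3/1.
  3 + 1/3 = 10/3
  16 + 3/10 = 163/10
  2 + 10/163 = 336/163
  16 + 163/336 = 5539/336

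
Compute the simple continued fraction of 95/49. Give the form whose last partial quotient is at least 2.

[1; 1, 15, 3]

95 = 1*49 + 46
49 = 1*46 + 3
46 = 15*3 + 1
3 = 3*1 + 0  (stop)
So 95/49 = [1; 1, 15, 3].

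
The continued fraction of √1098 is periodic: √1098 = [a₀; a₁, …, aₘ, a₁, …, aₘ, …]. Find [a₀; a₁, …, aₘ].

a₀ = ⌊√1098⌋ = 33.

[33; 7, 2, 1, 6, 1, 2, 7, 66]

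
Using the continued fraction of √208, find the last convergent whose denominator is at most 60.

√208 = [14; 2, 2, 1, 2, 2, 28, …] (period length 6).
Convergents:
  p_0/q_0 = 14/1
  p_1/q_1 = 29/2
  p_2/q_2 = 72/5
  p_3/q_3 = 101/7
  p_4/q_4 = 274/19
  p_5/q_5 = 649/45
  p_6/q_6 = 18446/1279
q_5 = 45 ≤ 60 < 1279 = q_6, so the answer is 649/45.

649/45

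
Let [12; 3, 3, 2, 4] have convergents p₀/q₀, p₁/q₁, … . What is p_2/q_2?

123/10

Using pₖ = aₖpₖ₋₁ + pₖ₋₂, qₖ = aₖqₖ₋₁ + qₖ₋₂ (with p₋₁=1, p₋₂=0, q₋₁=0, q₋₂=1):
  k=0: a=12, p=12, q=1
  k=1: a=3, p=37, q=3
  k=2: a=3, p=123, q=10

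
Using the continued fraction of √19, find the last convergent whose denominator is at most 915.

3012/691

√19 = [4; 2, 1, 3, 1, 2, 8, …] (period length 6).
Convergents:
  p_0/q_0 = 4/1
  p_1/q_1 = 9/2
  p_2/q_2 = 13/3
  p_3/q_3 = 48/11
  p_4/q_4 = 61/14
  p_5/q_5 = 170/39
  p_6/q_6 = 1421/326
  p_7/q_7 = 3012/691
  p_8/q_8 = 4433/1017
q_7 = 691 ≤ 915 < 1017 = q_8, so the answer is 3012/691.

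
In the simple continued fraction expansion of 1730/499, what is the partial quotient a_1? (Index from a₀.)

1730 = 3·499 + 233   →  a_0 = 3
499 = 2·233 + 33   →  a_1 = 2

2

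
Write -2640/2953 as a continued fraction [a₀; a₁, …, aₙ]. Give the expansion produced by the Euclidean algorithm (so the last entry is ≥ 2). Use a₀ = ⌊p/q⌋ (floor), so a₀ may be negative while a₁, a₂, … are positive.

[-1; 9, 2, 3, 3, 6, 2]

-2640 = -1×2953 + 313
2953 = 9×313 + 136
313 = 2×136 + 41
136 = 3×41 + 13
41 = 3×13 + 2
13 = 6×2 + 1
2 = 2×1 + 0  (stop)
So -2640/2953 = [-1; 9, 2, 3, 3, 6, 2].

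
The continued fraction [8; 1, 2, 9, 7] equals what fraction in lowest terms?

Using pₖ = aₖpₖ₋₁ + pₖ₋₂ and qₖ = aₖqₖ₋₁ + qₖ₋₂:
  k=0: a=8, p=8, q=1
  k=1: a=1, p=9, q=1
  k=2: a=2, p=26, q=3
  k=3: a=9, p=243, q=28
  k=4: a=7, p=1727, q=199

1727/199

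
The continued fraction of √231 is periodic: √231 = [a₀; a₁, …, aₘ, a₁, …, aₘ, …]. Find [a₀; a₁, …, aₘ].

a₀ = ⌊√231⌋ = 15.

[15; 5, 30]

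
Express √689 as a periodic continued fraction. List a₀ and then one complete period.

a₀ = ⌊√689⌋ = 26.
With m₀=0, d₀=1 and mₖ₊₁ = dₖaₖ − mₖ, dₖ₊₁ = (n − mₖ₊₁²)/dₖ, aₖ₊₁ = ⌊(a₀+mₖ₊₁)/dₖ₊₁⌋:
  k=1: m=26, d=13, a=4
  k=2: m=26, d=1, a=52
d=1 and a=2a₀=52 at k=2, so the next step gives (m, d) = (26, 13) again — its k=1 value — and the period has length 2.

[26; 4, 52]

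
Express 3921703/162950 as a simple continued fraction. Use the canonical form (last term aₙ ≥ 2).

3921703 = 24·162950 + 10903
162950 = 14·10903 + 10308
10903 = 1·10308 + 595
10308 = 17·595 + 193
595 = 3·193 + 16
193 = 12·16 + 1
16 = 16·1 + 0  (stop)
So 3921703/162950 = [24; 14, 1, 17, 3, 12, 16].

[24; 14, 1, 17, 3, 12, 16]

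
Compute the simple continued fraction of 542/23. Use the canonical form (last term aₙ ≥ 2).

[23; 1, 1, 3, 3]

542 = 23×23 + 13
23 = 1×13 + 10
13 = 1×10 + 3
10 = 3×3 + 1
3 = 3×1 + 0  (stop)
So 542/23 = [23; 1, 1, 3, 3].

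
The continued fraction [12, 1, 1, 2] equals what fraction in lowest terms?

63/5

Fold from the inside: start with 2/1.
  1 + 1/2 = 3/2
  1 + 2/3 = 5/3
  12 + 3/5 = 63/5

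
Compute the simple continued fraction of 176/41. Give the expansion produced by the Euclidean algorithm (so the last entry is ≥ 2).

176 = 4×41 + 12
41 = 3×12 + 5
12 = 2×5 + 2
5 = 2×2 + 1
2 = 2×1 + 0  (stop)
So 176/41 = [4; 3, 2, 2, 2].

[4; 3, 2, 2, 2]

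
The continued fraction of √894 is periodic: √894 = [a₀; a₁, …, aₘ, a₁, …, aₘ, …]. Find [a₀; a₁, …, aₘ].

[29; 1, 8, 1, 58]

a₀ = ⌊√894⌋ = 29.
With m₀=0, d₀=1 and mₖ₊₁ = dₖaₖ − mₖ, dₖ₊₁ = (n − mₖ₊₁²)/dₖ, aₖ₊₁ = ⌊(a₀+mₖ₊₁)/dₖ₊₁⌋:
  k=1: m=29, d=53, a=1
  k=2: m=24, d=6, a=8
  k=3: m=24, d=53, a=1
  k=4: m=29, d=1, a=58
d=1 and a=2a₀=58 at k=4, so the next step gives (m, d) = (29, 53) again — its k=1 value — and the period has length 4.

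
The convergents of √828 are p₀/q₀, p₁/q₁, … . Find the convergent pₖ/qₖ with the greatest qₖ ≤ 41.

√828 = [28; 1, 3, 2, 3, 1, 56, …] (period length 6).
Convergents:
  p_0/q_0 = 28/1
  p_1/q_1 = 29/1
  p_2/q_2 = 115/4
  p_3/q_3 = 259/9
  p_4/q_4 = 892/31
  p_5/q_5 = 1151/40
  p_6/q_6 = 65348/2271
q_5 = 40 ≤ 41 < 2271 = q_6, so the answer is 1151/40.

1151/40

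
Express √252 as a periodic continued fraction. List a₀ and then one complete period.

a₀ = ⌊√252⌋ = 15.
With m₀=0, d₀=1 and mₖ₊₁ = dₖaₖ − mₖ, dₖ₊₁ = (n − mₖ₊₁²)/dₖ, aₖ₊₁ = ⌊(a₀+mₖ₊₁)/dₖ₊₁⌋:
  k=1: m=15, d=27, a=1
  k=2: m=12, d=4, a=6
  k=3: m=12, d=27, a=1
  k=4: m=15, d=1, a=30
d=1 and a=2a₀=30 at k=4, so the next step gives (m, d) = (15, 27) again — its k=1 value — and the period has length 4.

[15; 1, 6, 1, 30]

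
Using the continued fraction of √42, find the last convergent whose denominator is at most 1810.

8749/1350

√42 = [6; 2, 12, …] (period length 2).
Convergents:
  p_0/q_0 = 6/1
  p_1/q_1 = 13/2
  p_2/q_2 = 162/25
  p_3/q_3 = 337/52
  p_4/q_4 = 4206/649
  p_5/q_5 = 8749/1350
  p_6/q_6 = 109194/16849
q_5 = 1350 ≤ 1810 < 16849 = q_6, so the answer is 8749/1350.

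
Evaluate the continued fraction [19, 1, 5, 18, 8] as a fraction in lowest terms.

Using pₖ = aₖpₖ₋₁ + pₖ₋₂ and qₖ = aₖqₖ₋₁ + qₖ₋₂:
  k=0: a=19, p=19, q=1
  k=1: a=1, p=20, q=1
  k=2: a=5, p=119, q=6
  k=3: a=18, p=2162, q=109
  k=4: a=8, p=17415, q=878

17415/878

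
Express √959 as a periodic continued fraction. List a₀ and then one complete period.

a₀ = ⌊√959⌋ = 30.
With m₀=0, d₀=1 and mₖ₊₁ = dₖaₖ − mₖ, dₖ₊₁ = (n − mₖ₊₁²)/dₖ, aₖ₊₁ = ⌊(a₀+mₖ₊₁)/dₖ₊₁⌋:
  k=1: m=30, d=59, a=1
  k=2: m=29, d=2, a=29
  k=3: m=29, d=59, a=1
  k=4: m=30, d=1, a=60
d=1 and a=2a₀=60 at k=4, so the next step gives (m, d) = (30, 59) again — its k=1 value — and the period has length 4.

[30; 1, 29, 1, 60]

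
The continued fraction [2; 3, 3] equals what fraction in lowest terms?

23/10

Fold from the inside: start with 3/1.
  3 + 1/3 = 10/3
  2 + 3/10 = 23/10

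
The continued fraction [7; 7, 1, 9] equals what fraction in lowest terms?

563/79

Using pₖ = aₖpₖ₋₁ + pₖ₋₂ and qₖ = aₖqₖ₋₁ + qₖ₋₂:
  k=0: a=7, p=7, q=1
  k=1: a=7, p=50, q=7
  k=2: a=1, p=57, q=8
  k=3: a=9, p=563, q=79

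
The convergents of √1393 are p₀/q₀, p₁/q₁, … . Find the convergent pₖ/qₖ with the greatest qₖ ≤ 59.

1157/31

√1393 = [37; 3, 10, 3, 74, …] (period length 4).
Convergents:
  p_0/q_0 = 37/1
  p_1/q_1 = 112/3
  p_2/q_2 = 1157/31
  p_3/q_3 = 3583/96
q_2 = 31 ≤ 59 < 96 = q_3, so the answer is 1157/31.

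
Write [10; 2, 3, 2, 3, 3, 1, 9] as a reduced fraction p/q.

Using pₖ = aₖpₖ₋₁ + pₖ₋₂ and qₖ = aₖqₖ₋₁ + qₖ₋₂:
  k=0: a=10, p=10, q=1
  k=1: a=2, p=21, q=2
  k=2: a=3, p=73, q=7
  k=3: a=2, p=167, q=16
  k=4: a=3, p=574, q=55
  k=5: a=3, p=1889, q=181
  k=6: a=1, p=2463, q=236
  k=7: a=9, p=24056, q=2305

24056/2305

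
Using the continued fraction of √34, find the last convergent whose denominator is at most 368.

√34 = [5; 1, 4, 1, 10, …] (period length 4).
Convergents:
  p_0/q_0 = 5/1
  p_1/q_1 = 6/1
  p_2/q_2 = 29/5
  p_3/q_3 = 35/6
  p_4/q_4 = 379/65
  p_5/q_5 = 414/71
  p_6/q_6 = 2035/349
  p_7/q_7 = 2449/420
q_6 = 349 ≤ 368 < 420 = q_7, so the answer is 2035/349.

2035/349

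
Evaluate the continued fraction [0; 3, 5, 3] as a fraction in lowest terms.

16/51

Fold from the inside: start with 3/1.
  5 + 1/3 = 16/3
  3 + 3/16 = 51/16
  0 + 16/51 = 16/51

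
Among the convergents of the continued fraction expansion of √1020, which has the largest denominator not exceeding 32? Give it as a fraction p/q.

√1020 = [31; 1, 14, 1, 62, …] (period length 4).
Convergents:
  p_0/q_0 = 31/1
  p_1/q_1 = 32/1
  p_2/q_2 = 479/15
  p_3/q_3 = 511/16
  p_4/q_4 = 32161/1007
q_3 = 16 ≤ 32 < 1007 = q_4, so the answer is 511/16.

511/16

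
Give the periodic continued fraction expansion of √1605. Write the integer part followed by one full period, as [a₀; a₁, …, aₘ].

[40; 16, 80]

a₀ = ⌊√1605⌋ = 40.
With m₀=0, d₀=1 and mₖ₊₁ = dₖaₖ − mₖ, dₖ₊₁ = (n − mₖ₊₁²)/dₖ, aₖ₊₁ = ⌊(a₀+mₖ₊₁)/dₖ₊₁⌋:
  k=1: m=40, d=5, a=16
  k=2: m=40, d=1, a=80
d=1 and a=2a₀=80 at k=2, so the next step gives (m, d) = (40, 5) again — its k=1 value — and the period has length 2.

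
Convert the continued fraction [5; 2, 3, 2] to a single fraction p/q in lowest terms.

Fold from the inside: start with 2/1.
  3 + 1/2 = 7/2
  2 + 2/7 = 16/7
  5 + 7/16 = 87/16

87/16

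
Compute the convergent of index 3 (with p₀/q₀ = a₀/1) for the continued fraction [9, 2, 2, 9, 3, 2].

Using pₖ = aₖpₖ₋₁ + pₖ₋₂, qₖ = aₖqₖ₋₁ + qₖ₋₂ (with p₋₁=1, p₋₂=0, q₋₁=0, q₋₂=1):
  k=0: a=9, p=9, q=1
  k=1: a=2, p=19, q=2
  k=2: a=2, p=47, q=5
  k=3: a=9, p=442, q=47

442/47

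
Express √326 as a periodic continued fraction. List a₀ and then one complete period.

a₀ = ⌊√326⌋ = 18.

[18; 18, 36]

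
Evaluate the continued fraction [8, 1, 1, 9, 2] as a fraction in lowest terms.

Fold from the inside: start with 2/1.
  9 + 1/2 = 19/2
  1 + 2/19 = 21/19
  1 + 19/21 = 40/21
  8 + 21/40 = 341/40

341/40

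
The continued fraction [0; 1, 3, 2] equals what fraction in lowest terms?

7/9

Fold from the inside: start with 2/1.
  3 + 1/2 = 7/2
  1 + 2/7 = 9/7
  0 + 7/9 = 7/9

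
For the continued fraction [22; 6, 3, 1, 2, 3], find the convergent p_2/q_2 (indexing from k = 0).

421/19

Using pₖ = aₖpₖ₋₁ + pₖ₋₂, qₖ = aₖqₖ₋₁ + qₖ₋₂ (with p₋₁=1, p₋₂=0, q₋₁=0, q₋₂=1):
  k=0: a=22, p=22, q=1
  k=1: a=6, p=133, q=6
  k=2: a=3, p=421, q=19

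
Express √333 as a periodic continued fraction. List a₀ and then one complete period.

[18; 4, 36]

a₀ = ⌊√333⌋ = 18.
With m₀=0, d₀=1 and mₖ₊₁ = dₖaₖ − mₖ, dₖ₊₁ = (n − mₖ₊₁²)/dₖ, aₖ₊₁ = ⌊(a₀+mₖ₊₁)/dₖ₊₁⌋:
  k=1: m=18, d=9, a=4
  k=2: m=18, d=1, a=36
d=1 and a=2a₀=36 at k=2, so the next step gives (m, d) = (18, 9) again — its k=1 value — and the period has length 2.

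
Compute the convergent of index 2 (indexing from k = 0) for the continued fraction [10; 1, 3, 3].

Using pₖ = aₖpₖ₋₁ + pₖ₋₂, qₖ = aₖqₖ₋₁ + qₖ₋₂ (with p₋₁=1, p₋₂=0, q₋₁=0, q₋₂=1):
  k=0: a=10, p=10, q=1
  k=1: a=1, p=11, q=1
  k=2: a=3, p=43, q=4

43/4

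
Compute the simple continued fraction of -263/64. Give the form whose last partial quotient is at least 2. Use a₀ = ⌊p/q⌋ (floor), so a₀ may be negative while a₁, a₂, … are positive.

[-5; 1, 8, 7]

-263 = -5×64 + 57
64 = 1×57 + 7
57 = 8×7 + 1
7 = 7×1 + 0  (stop)
So -263/64 = [-5; 1, 8, 7].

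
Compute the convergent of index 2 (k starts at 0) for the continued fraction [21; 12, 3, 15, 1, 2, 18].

Using pₖ = aₖpₖ₋₁ + pₖ₋₂, qₖ = aₖqₖ₋₁ + qₖ₋₂ (with p₋₁=1, p₋₂=0, q₋₁=0, q₋₂=1):
  k=0: a=21, p=21, q=1
  k=1: a=12, p=253, q=12
  k=2: a=3, p=780, q=37

780/37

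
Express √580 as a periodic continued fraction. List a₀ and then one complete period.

a₀ = ⌊√580⌋ = 24.
With m₀=0, d₀=1 and mₖ₊₁ = dₖaₖ − mₖ, dₖ₊₁ = (n − mₖ₊₁²)/dₖ, aₖ₊₁ = ⌊(a₀+mₖ₊₁)/dₖ₊₁⌋:
  k=1: m=24, d=4, a=12
  k=2: m=24, d=1, a=48
d=1 and a=2a₀=48 at k=2, so the next step gives (m, d) = (24, 4) again — its k=1 value — and the period has length 2.

[24; 12, 48]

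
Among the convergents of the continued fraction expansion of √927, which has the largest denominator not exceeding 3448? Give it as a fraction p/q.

√927 = [30; 2, 4, 5, 3, 5, 4, 2, 60, …] (period length 8).
Convergents:
  p_0/q_0 = 30/1
  p_1/q_1 = 61/2
  p_2/q_2 = 274/9
  p_3/q_3 = 1431/47
  p_4/q_4 = 4567/150
  p_5/q_5 = 24266/797
  p_6/q_6 = 101631/3338
  p_7/q_7 = 227528/7473
q_6 = 3338 ≤ 3448 < 7473 = q_7, so the answer is 101631/3338.

101631/3338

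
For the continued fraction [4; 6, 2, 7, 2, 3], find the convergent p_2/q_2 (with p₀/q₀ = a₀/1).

Using pₖ = aₖpₖ₋₁ + pₖ₋₂, qₖ = aₖqₖ₋₁ + qₖ₋₂ (with p₋₁=1, p₋₂=0, q₋₁=0, q₋₂=1):
  k=0: a=4, p=4, q=1
  k=1: a=6, p=25, q=6
  k=2: a=2, p=54, q=13

54/13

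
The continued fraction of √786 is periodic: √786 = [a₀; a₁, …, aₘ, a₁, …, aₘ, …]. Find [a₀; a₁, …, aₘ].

[28; 28, 56]

a₀ = ⌊√786⌋ = 28.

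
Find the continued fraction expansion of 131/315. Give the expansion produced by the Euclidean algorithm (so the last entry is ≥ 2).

131 = 0·315 + 131
315 = 2·131 + 53
131 = 2·53 + 25
53 = 2·25 + 3
25 = 8·3 + 1
3 = 3·1 + 0  (stop)
So 131/315 = [0; 2, 2, 2, 8, 3].

[0; 2, 2, 2, 8, 3]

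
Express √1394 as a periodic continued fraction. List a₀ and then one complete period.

a₀ = ⌊√1394⌋ = 37.
With m₀=0, d₀=1 and mₖ₊₁ = dₖaₖ − mₖ, dₖ₊₁ = (n − mₖ₊₁²)/dₖ, aₖ₊₁ = ⌊(a₀+mₖ₊₁)/dₖ₊₁⌋:
  k=1: m=37, d=25, a=2
  k=2: m=13, d=49, a=1
  k=3: m=36, d=2, a=36
  k=4: m=36, d=49, a=1
  k=5: m=13, d=25, a=2
  k=6: m=37, d=1, a=74
d=1 and a=2a₀=74 at k=6, so the next step gives (m, d) = (37, 25) again — its k=1 value — and the period has length 6.

[37; 2, 1, 36, 1, 2, 74]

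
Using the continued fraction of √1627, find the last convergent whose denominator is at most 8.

121/3

√1627 = [40; 2, 1, 39, 1, 2, 80, …] (period length 6).
Convergents:
  p_0/q_0 = 40/1
  p_1/q_1 = 81/2
  p_2/q_2 = 121/3
  p_3/q_3 = 4800/119
q_2 = 3 ≤ 8 < 119 = q_3, so the answer is 121/3.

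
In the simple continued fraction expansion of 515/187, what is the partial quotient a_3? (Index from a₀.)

515 = 2·187 + 141   →  a_0 = 2
187 = 1·141 + 46   →  a_1 = 1
141 = 3·46 + 3   →  a_2 = 3
46 = 15·3 + 1   →  a_3 = 15

15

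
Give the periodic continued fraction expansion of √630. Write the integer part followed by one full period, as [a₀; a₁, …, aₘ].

a₀ = ⌊√630⌋ = 25.
With m₀=0, d₀=1 and mₖ₊₁ = dₖaₖ − mₖ, dₖ₊₁ = (n − mₖ₊₁²)/dₖ, aₖ₊₁ = ⌊(a₀+mₖ₊₁)/dₖ₊₁⌋:
  k=1: m=25, d=5, a=10
  k=2: m=25, d=1, a=50
d=1 and a=2a₀=50 at k=2, so the next step gives (m, d) = (25, 5) again — its k=1 value — and the period has length 2.

[25; 10, 50]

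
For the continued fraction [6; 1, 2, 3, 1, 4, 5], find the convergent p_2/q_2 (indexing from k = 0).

20/3

Using pₖ = aₖpₖ₋₁ + pₖ₋₂, qₖ = aₖqₖ₋₁ + qₖ₋₂ (with p₋₁=1, p₋₂=0, q₋₁=0, q₋₂=1):
  k=0: a=6, p=6, q=1
  k=1: a=1, p=7, q=1
  k=2: a=2, p=20, q=3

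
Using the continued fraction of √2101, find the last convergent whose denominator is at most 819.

13751/300

√2101 = [45; 1, 5, 8, 5, 1, 90, …] (period length 6).
Convergents:
  p_0/q_0 = 45/1
  p_1/q_1 = 46/1
  p_2/q_2 = 275/6
  p_3/q_3 = 2246/49
  p_4/q_4 = 11505/251
  p_5/q_5 = 13751/300
  p_6/q_6 = 1249095/27251
q_5 = 300 ≤ 819 < 27251 = q_6, so the answer is 13751/300.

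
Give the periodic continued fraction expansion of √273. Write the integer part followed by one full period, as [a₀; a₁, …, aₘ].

[16; 1, 1, 10, 1, 1, 32]

a₀ = ⌊√273⌋ = 16.
With m₀=0, d₀=1 and mₖ₊₁ = dₖaₖ − mₖ, dₖ₊₁ = (n − mₖ₊₁²)/dₖ, aₖ₊₁ = ⌊(a₀+mₖ₊₁)/dₖ₊₁⌋:
  k=1: m=16, d=17, a=1
  k=2: m=1, d=16, a=1
  k=3: m=15, d=3, a=10
  k=4: m=15, d=16, a=1
  k=5: m=1, d=17, a=1
  k=6: m=16, d=1, a=32
d=1 and a=2a₀=32 at k=6, so the next step gives (m, d) = (16, 17) again — its k=1 value — and the period has length 6.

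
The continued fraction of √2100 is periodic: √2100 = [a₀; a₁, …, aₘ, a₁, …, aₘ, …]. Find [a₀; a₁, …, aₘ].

[45; 1, 4, 1, 2, 1, 4, 1, 90]

a₀ = ⌊√2100⌋ = 45.
With m₀=0, d₀=1 and mₖ₊₁ = dₖaₖ − mₖ, dₖ₊₁ = (n − mₖ₊₁²)/dₖ, aₖ₊₁ = ⌊(a₀+mₖ₊₁)/dₖ₊₁⌋:
  k=1: m=45, d=75, a=1
  k=2: m=30, d=16, a=4
  k=3: m=34, d=59, a=1
  k=4: m=25, d=25, a=2
  k=5: m=25, d=59, a=1
  k=6: m=34, d=16, a=4
  k=7: m=30, d=75, a=1
  k=8: m=45, d=1, a=90
d=1 and a=2a₀=90 at k=8, so the next step gives (m, d) = (45, 75) again — its k=1 value — and the period has length 8.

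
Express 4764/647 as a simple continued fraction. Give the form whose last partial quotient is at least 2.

[7; 2, 1, 3, 19, 3]

4764 = 7×647 + 235
647 = 2×235 + 177
235 = 1×177 + 58
177 = 3×58 + 3
58 = 19×3 + 1
3 = 3×1 + 0  (stop)
So 4764/647 = [7; 2, 1, 3, 19, 3].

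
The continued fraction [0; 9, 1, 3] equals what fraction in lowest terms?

Using pₖ = aₖpₖ₋₁ + pₖ₋₂ and qₖ = aₖqₖ₋₁ + qₖ₋₂:
  k=0: a=0, p=0, q=1
  k=1: a=9, p=1, q=9
  k=2: a=1, p=1, q=10
  k=3: a=3, p=4, q=39

4/39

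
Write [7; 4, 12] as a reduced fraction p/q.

355/49

Using pₖ = aₖpₖ₋₁ + pₖ₋₂ and qₖ = aₖqₖ₋₁ + qₖ₋₂:
  k=0: a=7, p=7, q=1
  k=1: a=4, p=29, q=4
  k=2: a=12, p=355, q=49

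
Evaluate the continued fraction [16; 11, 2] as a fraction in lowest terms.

Using pₖ = aₖpₖ₋₁ + pₖ₋₂ and qₖ = aₖqₖ₋₁ + qₖ₋₂:
  k=0: a=16, p=16, q=1
  k=1: a=11, p=177, q=11
  k=2: a=2, p=370, q=23

370/23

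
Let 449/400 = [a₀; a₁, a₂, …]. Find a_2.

6

449 = 1·400 + 49   →  a_0 = 1
400 = 8·49 + 8   →  a_1 = 8
49 = 6·8 + 1   →  a_2 = 6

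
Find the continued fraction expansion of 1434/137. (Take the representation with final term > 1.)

1434 = 10×137 + 64
137 = 2×64 + 9
64 = 7×9 + 1
9 = 9×1 + 0  (stop)
So 1434/137 = [10; 2, 7, 9].

[10; 2, 7, 9]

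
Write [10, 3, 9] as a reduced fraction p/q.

289/28

Fold from the inside: start with 9/1.
  3 + 1/9 = 28/9
  10 + 9/28 = 289/28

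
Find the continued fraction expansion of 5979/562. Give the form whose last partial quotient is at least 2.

[10; 1, 1, 1, 3, 3, 7, 2]

5979 = 10*562 + 359
562 = 1*359 + 203
359 = 1*203 + 156
203 = 1*156 + 47
156 = 3*47 + 15
47 = 3*15 + 2
15 = 7*2 + 1
2 = 2*1 + 0  (stop)
So 5979/562 = [10; 1, 1, 1, 3, 3, 7, 2].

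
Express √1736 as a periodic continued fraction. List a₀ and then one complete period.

[41; 1, 1, 1, 82]

a₀ = ⌊√1736⌋ = 41.
With m₀=0, d₀=1 and mₖ₊₁ = dₖaₖ − mₖ, dₖ₊₁ = (n − mₖ₊₁²)/dₖ, aₖ₊₁ = ⌊(a₀+mₖ₊₁)/dₖ₊₁⌋:
  k=1: m=41, d=55, a=1
  k=2: m=14, d=28, a=1
  k=3: m=14, d=55, a=1
  k=4: m=41, d=1, a=82
d=1 and a=2a₀=82 at k=4, so the next step gives (m, d) = (41, 55) again — its k=1 value — and the period has length 4.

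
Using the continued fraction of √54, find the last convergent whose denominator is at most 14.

√54 = [7; 2, 1, 6, 1, 2, 14, …] (period length 6).
Convergents:
  p_0/q_0 = 7/1
  p_1/q_1 = 15/2
  p_2/q_2 = 22/3
  p_3/q_3 = 147/20
q_2 = 3 ≤ 14 < 20 = q_3, so the answer is 22/3.

22/3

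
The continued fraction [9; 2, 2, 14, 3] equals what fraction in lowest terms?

Fold from the inside: start with 3/1.
  14 + 1/3 = 43/3
  2 + 3/43 = 89/43
  2 + 43/89 = 221/89
  9 + 89/221 = 2078/221

2078/221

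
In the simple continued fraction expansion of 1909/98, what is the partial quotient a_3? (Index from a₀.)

1909 = 19·98 + 47   →  a_0 = 19
98 = 2·47 + 4   →  a_1 = 2
47 = 11·4 + 3   →  a_2 = 11
4 = 1·3 + 1   →  a_3 = 1

1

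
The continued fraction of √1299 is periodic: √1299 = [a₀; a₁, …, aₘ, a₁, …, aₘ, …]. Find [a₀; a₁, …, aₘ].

a₀ = ⌊√1299⌋ = 36.
With m₀=0, d₀=1 and mₖ₊₁ = dₖaₖ − mₖ, dₖ₊₁ = (n − mₖ₊₁²)/dₖ, aₖ₊₁ = ⌊(a₀+mₖ₊₁)/dₖ₊₁⌋:
  k=1: m=36, d=3, a=24
  k=2: m=36, d=1, a=72
d=1 and a=2a₀=72 at k=2, so the next step gives (m, d) = (36, 3) again — its k=1 value — and the period has length 2.

[36; 24, 72]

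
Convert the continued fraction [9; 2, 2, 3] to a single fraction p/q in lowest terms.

160/17

Using pₖ = aₖpₖ₋₁ + pₖ₋₂ and qₖ = aₖqₖ₋₁ + qₖ₋₂:
  k=0: a=9, p=9, q=1
  k=1: a=2, p=19, q=2
  k=2: a=2, p=47, q=5
  k=3: a=3, p=160, q=17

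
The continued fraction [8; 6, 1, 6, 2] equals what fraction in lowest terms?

Fold from the inside: start with 2/1.
  6 + 1/2 = 13/2
  1 + 2/13 = 15/13
  6 + 13/15 = 103/15
  8 + 15/103 = 839/103

839/103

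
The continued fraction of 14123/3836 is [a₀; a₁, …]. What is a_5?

3

14123 = 3·3836 + 2615   →  a_0 = 3
3836 = 1·2615 + 1221   →  a_1 = 1
2615 = 2·1221 + 173   →  a_2 = 2
1221 = 7·173 + 10   →  a_3 = 7
173 = 17·10 + 3   →  a_4 = 17
10 = 3·3 + 1   →  a_5 = 3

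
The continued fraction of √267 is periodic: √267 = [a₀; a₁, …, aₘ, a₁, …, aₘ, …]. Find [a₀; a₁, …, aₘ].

[16; 2, 1, 15, 1, 2, 32]

a₀ = ⌊√267⌋ = 16.
With m₀=0, d₀=1 and mₖ₊₁ = dₖaₖ − mₖ, dₖ₊₁ = (n − mₖ₊₁²)/dₖ, aₖ₊₁ = ⌊(a₀+mₖ₊₁)/dₖ₊₁⌋:
  k=1: m=16, d=11, a=2
  k=2: m=6, d=21, a=1
  k=3: m=15, d=2, a=15
  k=4: m=15, d=21, a=1
  k=5: m=6, d=11, a=2
  k=6: m=16, d=1, a=32
d=1 and a=2a₀=32 at k=6, so the next step gives (m, d) = (16, 11) again — its k=1 value — and the period has length 6.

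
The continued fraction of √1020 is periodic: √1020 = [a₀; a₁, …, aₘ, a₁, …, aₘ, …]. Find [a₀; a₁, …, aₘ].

[31; 1, 14, 1, 62]

a₀ = ⌊√1020⌋ = 31.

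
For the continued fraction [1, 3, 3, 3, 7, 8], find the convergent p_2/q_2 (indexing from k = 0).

Using pₖ = aₖpₖ₋₁ + pₖ₋₂, qₖ = aₖqₖ₋₁ + qₖ₋₂ (with p₋₁=1, p₋₂=0, q₋₁=0, q₋₂=1):
  k=0: a=1, p=1, q=1
  k=1: a=3, p=4, q=3
  k=2: a=3, p=13, q=10

13/10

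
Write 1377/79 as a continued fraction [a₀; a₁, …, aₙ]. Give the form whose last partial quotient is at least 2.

1377 = 17·79 + 34
79 = 2·34 + 11
34 = 3·11 + 1
11 = 11·1 + 0  (stop)
So 1377/79 = [17; 2, 3, 11].

[17; 2, 3, 11]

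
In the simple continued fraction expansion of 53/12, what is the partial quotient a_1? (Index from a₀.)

53 = 4·12 + 5   →  a_0 = 4
12 = 2·5 + 2   →  a_1 = 2

2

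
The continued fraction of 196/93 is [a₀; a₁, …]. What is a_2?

3

196 = 2·93 + 10   →  a_0 = 2
93 = 9·10 + 3   →  a_1 = 9
10 = 3·3 + 1   →  a_2 = 3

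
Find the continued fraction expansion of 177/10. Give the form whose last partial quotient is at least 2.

[17; 1, 2, 3]

177 = 17×10 + 7
10 = 1×7 + 3
7 = 2×3 + 1
3 = 3×1 + 0  (stop)
So 177/10 = [17; 1, 2, 3].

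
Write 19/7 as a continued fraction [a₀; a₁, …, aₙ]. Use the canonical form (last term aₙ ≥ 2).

[2; 1, 2, 2]

19 = 2*7 + 5
7 = 1*5 + 2
5 = 2*2 + 1
2 = 2*1 + 0  (stop)
So 19/7 = [2; 1, 2, 2].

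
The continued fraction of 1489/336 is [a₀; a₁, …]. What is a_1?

2

1489 = 4·336 + 145   →  a_0 = 4
336 = 2·145 + 46   →  a_1 = 2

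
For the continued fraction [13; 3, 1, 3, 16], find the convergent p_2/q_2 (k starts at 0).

Using pₖ = aₖpₖ₋₁ + pₖ₋₂, qₖ = aₖqₖ₋₁ + qₖ₋₂ (with p₋₁=1, p₋₂=0, q₋₁=0, q₋₂=1):
  k=0: a=13, p=13, q=1
  k=1: a=3, p=40, q=3
  k=2: a=1, p=53, q=4

53/4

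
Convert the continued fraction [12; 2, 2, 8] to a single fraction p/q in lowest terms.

Using pₖ = aₖpₖ₋₁ + pₖ₋₂ and qₖ = aₖqₖ₋₁ + qₖ₋₂:
  k=0: a=12, p=12, q=1
  k=1: a=2, p=25, q=2
  k=2: a=2, p=62, q=5
  k=3: a=8, p=521, q=42

521/42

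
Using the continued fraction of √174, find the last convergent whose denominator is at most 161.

1451/110

√174 = [13; 5, 4, 5, 26, …] (period length 4).
Convergents:
  p_0/q_0 = 13/1
  p_1/q_1 = 66/5
  p_2/q_2 = 277/21
  p_3/q_3 = 1451/110
  p_4/q_4 = 38003/2881
q_3 = 110 ≤ 161 < 2881 = q_4, so the answer is 1451/110.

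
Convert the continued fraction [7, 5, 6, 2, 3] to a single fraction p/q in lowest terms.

Fold from the inside: start with 3/1.
  2 + 1/3 = 7/3
  6 + 3/7 = 45/7
  5 + 7/45 = 232/45
  7 + 45/232 = 1669/232

1669/232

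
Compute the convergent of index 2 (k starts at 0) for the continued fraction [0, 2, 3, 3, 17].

Using pₖ = aₖpₖ₋₁ + pₖ₋₂, qₖ = aₖqₖ₋₁ + qₖ₋₂ (with p₋₁=1, p₋₂=0, q₋₁=0, q₋₂=1):
  k=0: a=0, p=0, q=1
  k=1: a=2, p=1, q=2
  k=2: a=3, p=3, q=7

3/7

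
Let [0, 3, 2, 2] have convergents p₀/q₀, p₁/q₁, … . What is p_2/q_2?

Using pₖ = aₖpₖ₋₁ + pₖ₋₂, qₖ = aₖqₖ₋₁ + qₖ₋₂ (with p₋₁=1, p₋₂=0, q₋₁=0, q₋₂=1):
  k=0: a=0, p=0, q=1
  k=1: a=3, p=1, q=3
  k=2: a=2, p=2, q=7

2/7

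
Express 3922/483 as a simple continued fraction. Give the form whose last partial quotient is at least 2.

[8; 8, 3, 19]

3922 = 8*483 + 58
483 = 8*58 + 19
58 = 3*19 + 1
19 = 19*1 + 0  (stop)
So 3922/483 = [8; 8, 3, 19].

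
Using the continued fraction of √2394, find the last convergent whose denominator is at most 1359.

√2394 = [48; 1, 12, 1, 96, …] (period length 4).
Convergents:
  p_0/q_0 = 48/1
  p_1/q_1 = 49/1
  p_2/q_2 = 636/13
  p_3/q_3 = 685/14
  p_4/q_4 = 66396/1357
  p_5/q_5 = 67081/1371
q_4 = 1357 ≤ 1359 < 1371 = q_5, so the answer is 66396/1357.

66396/1357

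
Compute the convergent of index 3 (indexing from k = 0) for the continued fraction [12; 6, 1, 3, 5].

328/27

Using pₖ = aₖpₖ₋₁ + pₖ₋₂, qₖ = aₖqₖ₋₁ + qₖ₋₂ (with p₋₁=1, p₋₂=0, q₋₁=0, q₋₂=1):
  k=0: a=12, p=12, q=1
  k=1: a=6, p=73, q=6
  k=2: a=1, p=85, q=7
  k=3: a=3, p=328, q=27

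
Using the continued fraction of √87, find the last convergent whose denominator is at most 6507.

28719/3079

√87 = [9; 3, 18, …] (period length 2).
Convergents:
  p_0/q_0 = 9/1
  p_1/q_1 = 28/3
  p_2/q_2 = 513/55
  p_3/q_3 = 1567/168
  p_4/q_4 = 28719/3079
  p_5/q_5 = 87724/9405
q_4 = 3079 ≤ 6507 < 9405 = q_5, so the answer is 28719/3079.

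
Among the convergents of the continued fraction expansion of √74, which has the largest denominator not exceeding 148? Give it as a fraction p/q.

757/88

√74 = [8; 1, 1, 1, 1, 16, …] (period length 5).
Convergents:
  p_0/q_0 = 8/1
  p_1/q_1 = 9/1
  p_2/q_2 = 17/2
  p_3/q_3 = 26/3
  p_4/q_4 = 43/5
  p_5/q_5 = 714/83
  p_6/q_6 = 757/88
  p_7/q_7 = 1471/171
q_6 = 88 ≤ 148 < 171 = q_7, so the answer is 757/88.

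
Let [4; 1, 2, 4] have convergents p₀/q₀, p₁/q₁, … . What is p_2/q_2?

Using pₖ = aₖpₖ₋₁ + pₖ₋₂, qₖ = aₖqₖ₋₁ + qₖ₋₂ (with p₋₁=1, p₋₂=0, q₋₁=0, q₋₂=1):
  k=0: a=4, p=4, q=1
  k=1: a=1, p=5, q=1
  k=2: a=2, p=14, q=3

14/3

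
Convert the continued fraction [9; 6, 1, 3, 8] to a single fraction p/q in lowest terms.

2040/223

Using pₖ = aₖpₖ₋₁ + pₖ₋₂ and qₖ = aₖqₖ₋₁ + qₖ₋₂:
  k=0: a=9, p=9, q=1
  k=1: a=6, p=55, q=6
  k=2: a=1, p=64, q=7
  k=3: a=3, p=247, q=27
  k=4: a=8, p=2040, q=223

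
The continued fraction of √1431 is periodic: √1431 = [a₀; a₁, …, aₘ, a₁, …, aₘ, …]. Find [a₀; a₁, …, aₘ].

[37; 1, 4, 1, 4, 1, 74]

a₀ = ⌊√1431⌋ = 37.
With m₀=0, d₀=1 and mₖ₊₁ = dₖaₖ − mₖ, dₖ₊₁ = (n − mₖ₊₁²)/dₖ, aₖ₊₁ = ⌊(a₀+mₖ₊₁)/dₖ₊₁⌋:
  k=1: m=37, d=62, a=1
  k=2: m=25, d=13, a=4
  k=3: m=27, d=54, a=1
  k=4: m=27, d=13, a=4
  k=5: m=25, d=62, a=1
  k=6: m=37, d=1, a=74
d=1 and a=2a₀=74 at k=6, so the next step gives (m, d) = (37, 62) again — its k=1 value — and the period has length 6.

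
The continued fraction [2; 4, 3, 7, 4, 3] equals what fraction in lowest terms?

2843/1274

Using pₖ = aₖpₖ₋₁ + pₖ₋₂ and qₖ = aₖqₖ₋₁ + qₖ₋₂:
  k=0: a=2, p=2, q=1
  k=1: a=4, p=9, q=4
  k=2: a=3, p=29, q=13
  k=3: a=7, p=212, q=95
  k=4: a=4, p=877, q=393
  k=5: a=3, p=2843, q=1274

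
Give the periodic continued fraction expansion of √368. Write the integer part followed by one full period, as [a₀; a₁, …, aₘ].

a₀ = ⌊√368⌋ = 19.

[19; 5, 2, 5, 38]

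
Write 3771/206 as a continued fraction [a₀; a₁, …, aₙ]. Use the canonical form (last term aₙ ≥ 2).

[18; 3, 3, 1, 2, 2, 2]

3771 = 18*206 + 63
206 = 3*63 + 17
63 = 3*17 + 12
17 = 1*12 + 5
12 = 2*5 + 2
5 = 2*2 + 1
2 = 2*1 + 0  (stop)
So 3771/206 = [18; 3, 3, 1, 2, 2, 2].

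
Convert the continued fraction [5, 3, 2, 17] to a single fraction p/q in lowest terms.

645/122

Using pₖ = aₖpₖ₋₁ + pₖ₋₂ and qₖ = aₖqₖ₋₁ + qₖ₋₂:
  k=0: a=5, p=5, q=1
  k=1: a=3, p=16, q=3
  k=2: a=2, p=37, q=7
  k=3: a=17, p=645, q=122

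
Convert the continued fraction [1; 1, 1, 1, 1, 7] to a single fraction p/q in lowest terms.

61/38

Using pₖ = aₖpₖ₋₁ + pₖ₋₂ and qₖ = aₖqₖ₋₁ + qₖ₋₂:
  k=0: a=1, p=1, q=1
  k=1: a=1, p=2, q=1
  k=2: a=1, p=3, q=2
  k=3: a=1, p=5, q=3
  k=4: a=1, p=8, q=5
  k=5: a=7, p=61, q=38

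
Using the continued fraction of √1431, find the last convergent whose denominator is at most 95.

1324/35

√1431 = [37; 1, 4, 1, 4, 1, 74, …] (period length 6).
Convergents:
  p_0/q_0 = 37/1
  p_1/q_1 = 38/1
  p_2/q_2 = 189/5
  p_3/q_3 = 227/6
  p_4/q_4 = 1097/29
  p_5/q_5 = 1324/35
  p_6/q_6 = 99073/2619
q_5 = 35 ≤ 95 < 2619 = q_6, so the answer is 1324/35.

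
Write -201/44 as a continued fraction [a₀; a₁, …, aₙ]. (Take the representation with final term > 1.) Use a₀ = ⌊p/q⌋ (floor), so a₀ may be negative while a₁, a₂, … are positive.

[-5; 2, 3, 6]

-201 = -5*44 + 19
44 = 2*19 + 6
19 = 3*6 + 1
6 = 6*1 + 0  (stop)
So -201/44 = [-5; 2, 3, 6].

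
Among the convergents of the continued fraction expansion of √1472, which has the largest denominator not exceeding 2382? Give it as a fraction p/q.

87898/2291

√1472 = [38; 2, 1, 2, 1, 2, 76, …] (period length 6).
Convergents:
  p_0/q_0 = 38/1
  p_1/q_1 = 77/2
  p_2/q_2 = 115/3
  p_3/q_3 = 307/8
  p_4/q_4 = 422/11
  p_5/q_5 = 1151/30
  p_6/q_6 = 87898/2291
  p_7/q_7 = 176947/4612
q_6 = 2291 ≤ 2382 < 4612 = q_7, so the answer is 87898/2291.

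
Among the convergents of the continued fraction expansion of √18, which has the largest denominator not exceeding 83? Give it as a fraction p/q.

140/33

√18 = [4; 4, 8, …] (period length 2).
Convergents:
  p_0/q_0 = 4/1
  p_1/q_1 = 17/4
  p_2/q_2 = 140/33
  p_3/q_3 = 577/136
q_2 = 33 ≤ 83 < 136 = q_3, so the answer is 140/33.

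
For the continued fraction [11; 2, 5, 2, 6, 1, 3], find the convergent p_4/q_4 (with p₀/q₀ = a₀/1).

Using pₖ = aₖpₖ₋₁ + pₖ₋₂, qₖ = aₖqₖ₋₁ + qₖ₋₂ (with p₋₁=1, p₋₂=0, q₋₁=0, q₋₂=1):
  k=0: a=11, p=11, q=1
  k=1: a=2, p=23, q=2
  k=2: a=5, p=126, q=11
  k=3: a=2, p=275, q=24
  k=4: a=6, p=1776, q=155

1776/155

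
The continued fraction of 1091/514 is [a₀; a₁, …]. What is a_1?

8

1091 = 2·514 + 63   →  a_0 = 2
514 = 8·63 + 10   →  a_1 = 8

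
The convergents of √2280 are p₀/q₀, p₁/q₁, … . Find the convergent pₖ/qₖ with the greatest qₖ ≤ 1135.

√2280 = [47; 1, 2, 1, 94, …] (period length 4).
Convergents:
  p_0/q_0 = 47/1
  p_1/q_1 = 48/1
  p_2/q_2 = 143/3
  p_3/q_3 = 191/4
  p_4/q_4 = 18097/379
  p_5/q_5 = 18288/383
  p_6/q_6 = 54673/1145
q_5 = 383 ≤ 1135 < 1145 = q_6, so the answer is 18288/383.

18288/383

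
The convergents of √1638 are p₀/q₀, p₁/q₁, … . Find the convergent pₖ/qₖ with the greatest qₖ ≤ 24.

√1638 = [40; 2, 8, 2, 80, …] (period length 4).
Convergents:
  p_0/q_0 = 40/1
  p_1/q_1 = 81/2
  p_2/q_2 = 688/17
  p_3/q_3 = 1457/36
q_2 = 17 ≤ 24 < 36 = q_3, so the answer is 688/17.

688/17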